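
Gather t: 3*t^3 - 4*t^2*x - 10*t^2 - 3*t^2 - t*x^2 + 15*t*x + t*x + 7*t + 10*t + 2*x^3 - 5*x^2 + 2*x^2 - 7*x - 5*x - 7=3*t^3 + t^2*(-4*x - 13) + t*(-x^2 + 16*x + 17) + 2*x^3 - 3*x^2 - 12*x - 7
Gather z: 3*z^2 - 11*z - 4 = 3*z^2 - 11*z - 4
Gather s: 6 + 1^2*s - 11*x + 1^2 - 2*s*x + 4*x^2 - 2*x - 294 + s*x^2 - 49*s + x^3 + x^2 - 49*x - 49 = s*(x^2 - 2*x - 48) + x^3 + 5*x^2 - 62*x - 336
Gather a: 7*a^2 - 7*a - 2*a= 7*a^2 - 9*a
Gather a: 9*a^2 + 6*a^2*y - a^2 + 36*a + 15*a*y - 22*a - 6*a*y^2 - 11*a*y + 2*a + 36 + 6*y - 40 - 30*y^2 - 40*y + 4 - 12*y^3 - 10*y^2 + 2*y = a^2*(6*y + 8) + a*(-6*y^2 + 4*y + 16) - 12*y^3 - 40*y^2 - 32*y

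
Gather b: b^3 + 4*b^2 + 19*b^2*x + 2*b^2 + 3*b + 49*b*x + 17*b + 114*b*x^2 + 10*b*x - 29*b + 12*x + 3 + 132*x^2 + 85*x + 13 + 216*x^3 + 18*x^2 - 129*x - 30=b^3 + b^2*(19*x + 6) + b*(114*x^2 + 59*x - 9) + 216*x^3 + 150*x^2 - 32*x - 14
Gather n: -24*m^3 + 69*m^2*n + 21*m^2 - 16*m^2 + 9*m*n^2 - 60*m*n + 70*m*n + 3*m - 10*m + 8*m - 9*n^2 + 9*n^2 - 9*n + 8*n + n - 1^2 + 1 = -24*m^3 + 5*m^2 + 9*m*n^2 + m + n*(69*m^2 + 10*m)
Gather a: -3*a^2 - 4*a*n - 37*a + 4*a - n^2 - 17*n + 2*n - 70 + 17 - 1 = -3*a^2 + a*(-4*n - 33) - n^2 - 15*n - 54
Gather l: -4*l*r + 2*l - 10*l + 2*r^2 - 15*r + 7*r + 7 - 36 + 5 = l*(-4*r - 8) + 2*r^2 - 8*r - 24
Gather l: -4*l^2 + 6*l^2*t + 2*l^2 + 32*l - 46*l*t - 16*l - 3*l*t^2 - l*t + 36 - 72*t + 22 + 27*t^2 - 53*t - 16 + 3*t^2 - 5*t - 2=l^2*(6*t - 2) + l*(-3*t^2 - 47*t + 16) + 30*t^2 - 130*t + 40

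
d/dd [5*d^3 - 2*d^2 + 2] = d*(15*d - 4)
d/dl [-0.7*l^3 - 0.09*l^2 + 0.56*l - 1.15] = -2.1*l^2 - 0.18*l + 0.56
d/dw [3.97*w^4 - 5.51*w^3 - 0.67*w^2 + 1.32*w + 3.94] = 15.88*w^3 - 16.53*w^2 - 1.34*w + 1.32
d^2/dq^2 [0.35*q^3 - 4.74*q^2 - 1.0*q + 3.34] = 2.1*q - 9.48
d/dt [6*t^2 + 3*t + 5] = 12*t + 3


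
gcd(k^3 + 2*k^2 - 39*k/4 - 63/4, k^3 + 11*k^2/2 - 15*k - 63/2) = k^2 - 3*k/2 - 9/2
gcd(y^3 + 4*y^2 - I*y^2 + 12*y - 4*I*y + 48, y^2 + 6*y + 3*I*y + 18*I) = y + 3*I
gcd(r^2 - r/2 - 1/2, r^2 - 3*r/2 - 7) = 1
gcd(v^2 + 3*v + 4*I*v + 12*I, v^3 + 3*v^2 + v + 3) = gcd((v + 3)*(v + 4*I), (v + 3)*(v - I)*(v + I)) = v + 3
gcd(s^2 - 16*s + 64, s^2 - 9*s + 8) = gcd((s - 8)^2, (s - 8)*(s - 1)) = s - 8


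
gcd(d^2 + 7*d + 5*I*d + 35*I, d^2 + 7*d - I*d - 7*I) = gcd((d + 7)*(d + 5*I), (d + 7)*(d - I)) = d + 7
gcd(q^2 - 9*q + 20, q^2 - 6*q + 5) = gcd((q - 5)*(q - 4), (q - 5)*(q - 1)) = q - 5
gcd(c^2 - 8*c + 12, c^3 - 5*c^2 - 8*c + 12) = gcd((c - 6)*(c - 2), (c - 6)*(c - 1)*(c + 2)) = c - 6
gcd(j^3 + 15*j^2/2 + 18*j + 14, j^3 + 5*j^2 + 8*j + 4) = j^2 + 4*j + 4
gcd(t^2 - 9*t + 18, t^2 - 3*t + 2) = 1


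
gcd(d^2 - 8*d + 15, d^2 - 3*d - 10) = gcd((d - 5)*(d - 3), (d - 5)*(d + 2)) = d - 5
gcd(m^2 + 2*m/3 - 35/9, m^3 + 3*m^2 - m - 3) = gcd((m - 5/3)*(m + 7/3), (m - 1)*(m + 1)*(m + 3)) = 1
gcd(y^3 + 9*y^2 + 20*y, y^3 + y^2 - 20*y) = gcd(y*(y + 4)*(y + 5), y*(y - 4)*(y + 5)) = y^2 + 5*y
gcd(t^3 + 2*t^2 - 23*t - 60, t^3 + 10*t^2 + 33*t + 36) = t^2 + 7*t + 12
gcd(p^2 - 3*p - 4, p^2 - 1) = p + 1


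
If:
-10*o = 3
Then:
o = -3/10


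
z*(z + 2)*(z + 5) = z^3 + 7*z^2 + 10*z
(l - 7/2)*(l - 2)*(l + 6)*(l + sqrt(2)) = l^4 + l^3/2 + sqrt(2)*l^3 - 26*l^2 + sqrt(2)*l^2/2 - 26*sqrt(2)*l + 42*l + 42*sqrt(2)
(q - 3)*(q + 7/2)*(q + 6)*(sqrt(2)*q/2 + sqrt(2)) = sqrt(2)*q^4/2 + 17*sqrt(2)*q^3/4 + 11*sqrt(2)*q^2/4 - 39*sqrt(2)*q - 63*sqrt(2)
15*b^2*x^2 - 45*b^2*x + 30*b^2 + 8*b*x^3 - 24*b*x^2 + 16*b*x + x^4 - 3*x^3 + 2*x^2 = (3*b + x)*(5*b + x)*(x - 2)*(x - 1)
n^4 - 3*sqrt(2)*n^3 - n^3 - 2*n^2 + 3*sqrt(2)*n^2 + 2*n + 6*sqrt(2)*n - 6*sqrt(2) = (n - 1)*(n - 3*sqrt(2))*(n - sqrt(2))*(n + sqrt(2))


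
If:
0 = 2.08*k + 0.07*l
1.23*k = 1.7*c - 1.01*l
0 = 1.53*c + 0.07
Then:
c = -0.05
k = 0.00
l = -0.08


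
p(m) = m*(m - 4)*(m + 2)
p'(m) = m*(m - 4) + m*(m + 2) + (m - 4)*(m + 2) = 3*m^2 - 4*m - 8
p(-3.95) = -61.23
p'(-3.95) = 54.61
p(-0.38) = 2.70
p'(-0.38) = -6.05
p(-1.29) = 4.85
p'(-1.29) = 2.15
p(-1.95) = 0.58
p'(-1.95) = 11.21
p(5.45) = 58.87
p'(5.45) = 59.31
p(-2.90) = -18.01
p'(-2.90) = 28.83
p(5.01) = 35.47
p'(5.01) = 47.26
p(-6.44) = -298.52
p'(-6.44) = 142.18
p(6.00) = 96.00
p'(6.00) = 76.00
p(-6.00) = -240.00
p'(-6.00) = 124.00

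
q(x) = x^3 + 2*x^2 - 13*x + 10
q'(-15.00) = 602.00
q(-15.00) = -2720.00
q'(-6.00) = 71.00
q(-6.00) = -56.00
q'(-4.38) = 27.03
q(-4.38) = 21.28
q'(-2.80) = -0.68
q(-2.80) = 40.13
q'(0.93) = -6.69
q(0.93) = 0.44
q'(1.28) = -2.96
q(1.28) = -1.27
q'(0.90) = -6.97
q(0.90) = 0.65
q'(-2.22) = -7.09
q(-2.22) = 37.78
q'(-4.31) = 25.49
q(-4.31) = 23.12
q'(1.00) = -6.00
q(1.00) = 0.00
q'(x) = 3*x^2 + 4*x - 13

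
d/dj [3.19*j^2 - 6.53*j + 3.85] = 6.38*j - 6.53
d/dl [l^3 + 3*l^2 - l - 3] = 3*l^2 + 6*l - 1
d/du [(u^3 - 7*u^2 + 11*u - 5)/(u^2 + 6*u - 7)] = (u^2 + 14*u - 47)/(u^2 + 14*u + 49)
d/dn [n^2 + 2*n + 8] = 2*n + 2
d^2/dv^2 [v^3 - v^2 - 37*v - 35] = 6*v - 2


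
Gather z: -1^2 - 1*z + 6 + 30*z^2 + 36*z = 30*z^2 + 35*z + 5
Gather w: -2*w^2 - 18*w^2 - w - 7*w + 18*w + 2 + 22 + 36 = -20*w^2 + 10*w + 60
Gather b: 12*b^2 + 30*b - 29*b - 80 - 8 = 12*b^2 + b - 88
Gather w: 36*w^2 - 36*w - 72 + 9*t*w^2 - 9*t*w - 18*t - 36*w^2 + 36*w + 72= 9*t*w^2 - 9*t*w - 18*t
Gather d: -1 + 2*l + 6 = 2*l + 5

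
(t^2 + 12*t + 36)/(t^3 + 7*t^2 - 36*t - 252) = (t + 6)/(t^2 + t - 42)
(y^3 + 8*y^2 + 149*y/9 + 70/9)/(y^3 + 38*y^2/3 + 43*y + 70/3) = (y + 7/3)/(y + 7)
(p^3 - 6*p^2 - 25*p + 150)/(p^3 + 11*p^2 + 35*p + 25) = (p^2 - 11*p + 30)/(p^2 + 6*p + 5)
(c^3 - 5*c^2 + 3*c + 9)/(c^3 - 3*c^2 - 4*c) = (c^2 - 6*c + 9)/(c*(c - 4))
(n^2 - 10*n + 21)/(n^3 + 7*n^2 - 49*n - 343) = (n - 3)/(n^2 + 14*n + 49)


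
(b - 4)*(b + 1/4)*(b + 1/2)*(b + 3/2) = b^4 - 7*b^3/4 - 31*b^2/4 - 77*b/16 - 3/4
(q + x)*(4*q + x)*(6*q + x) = 24*q^3 + 34*q^2*x + 11*q*x^2 + x^3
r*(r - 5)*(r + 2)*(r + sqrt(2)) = r^4 - 3*r^3 + sqrt(2)*r^3 - 10*r^2 - 3*sqrt(2)*r^2 - 10*sqrt(2)*r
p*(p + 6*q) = p^2 + 6*p*q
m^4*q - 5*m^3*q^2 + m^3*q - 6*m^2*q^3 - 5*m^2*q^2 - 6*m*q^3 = m*(m - 6*q)*(m + q)*(m*q + q)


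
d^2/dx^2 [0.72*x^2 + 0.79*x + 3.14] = 1.44000000000000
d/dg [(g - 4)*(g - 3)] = 2*g - 7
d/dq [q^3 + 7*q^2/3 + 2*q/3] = 3*q^2 + 14*q/3 + 2/3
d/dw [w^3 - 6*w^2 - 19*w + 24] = 3*w^2 - 12*w - 19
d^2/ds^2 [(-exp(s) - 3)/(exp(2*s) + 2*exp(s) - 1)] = (-exp(4*s) - 10*exp(3*s) - 24*exp(2*s) - 26*exp(s) - 7)*exp(s)/(exp(6*s) + 6*exp(5*s) + 9*exp(4*s) - 4*exp(3*s) - 9*exp(2*s) + 6*exp(s) - 1)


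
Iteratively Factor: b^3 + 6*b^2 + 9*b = (b + 3)*(b^2 + 3*b) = (b + 3)^2*(b)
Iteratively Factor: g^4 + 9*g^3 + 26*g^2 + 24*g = (g + 4)*(g^3 + 5*g^2 + 6*g) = (g + 2)*(g + 4)*(g^2 + 3*g) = g*(g + 2)*(g + 4)*(g + 3)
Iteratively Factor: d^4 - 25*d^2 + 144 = (d - 4)*(d^3 + 4*d^2 - 9*d - 36) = (d - 4)*(d - 3)*(d^2 + 7*d + 12) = (d - 4)*(d - 3)*(d + 4)*(d + 3)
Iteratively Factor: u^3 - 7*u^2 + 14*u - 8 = (u - 4)*(u^2 - 3*u + 2) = (u - 4)*(u - 1)*(u - 2)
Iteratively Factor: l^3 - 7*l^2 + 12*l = (l - 3)*(l^2 - 4*l) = (l - 4)*(l - 3)*(l)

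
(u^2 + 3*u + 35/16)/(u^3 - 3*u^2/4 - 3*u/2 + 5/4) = (u + 7/4)/(u^2 - 2*u + 1)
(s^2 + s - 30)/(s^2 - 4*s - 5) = (s + 6)/(s + 1)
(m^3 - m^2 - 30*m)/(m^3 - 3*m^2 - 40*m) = (m - 6)/(m - 8)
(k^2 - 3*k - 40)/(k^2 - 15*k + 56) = (k + 5)/(k - 7)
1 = 1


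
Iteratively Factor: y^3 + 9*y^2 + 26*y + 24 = (y + 2)*(y^2 + 7*y + 12) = (y + 2)*(y + 4)*(y + 3)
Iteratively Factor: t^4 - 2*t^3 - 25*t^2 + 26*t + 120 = (t - 3)*(t^3 + t^2 - 22*t - 40) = (t - 3)*(t + 2)*(t^2 - t - 20) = (t - 5)*(t - 3)*(t + 2)*(t + 4)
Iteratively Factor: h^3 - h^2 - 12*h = (h)*(h^2 - h - 12) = h*(h - 4)*(h + 3)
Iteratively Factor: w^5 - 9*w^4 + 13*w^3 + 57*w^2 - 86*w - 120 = (w - 4)*(w^4 - 5*w^3 - 7*w^2 + 29*w + 30) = (w - 5)*(w - 4)*(w^3 - 7*w - 6) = (w - 5)*(w - 4)*(w - 3)*(w^2 + 3*w + 2) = (w - 5)*(w - 4)*(w - 3)*(w + 2)*(w + 1)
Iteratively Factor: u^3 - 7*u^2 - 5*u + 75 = (u - 5)*(u^2 - 2*u - 15) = (u - 5)^2*(u + 3)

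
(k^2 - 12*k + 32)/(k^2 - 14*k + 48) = (k - 4)/(k - 6)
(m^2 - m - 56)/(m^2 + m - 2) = (m^2 - m - 56)/(m^2 + m - 2)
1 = 1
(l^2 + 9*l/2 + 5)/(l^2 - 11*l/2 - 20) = (l + 2)/(l - 8)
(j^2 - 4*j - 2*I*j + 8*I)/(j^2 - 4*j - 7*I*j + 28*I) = (j - 2*I)/(j - 7*I)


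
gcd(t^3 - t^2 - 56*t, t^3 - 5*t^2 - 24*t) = t^2 - 8*t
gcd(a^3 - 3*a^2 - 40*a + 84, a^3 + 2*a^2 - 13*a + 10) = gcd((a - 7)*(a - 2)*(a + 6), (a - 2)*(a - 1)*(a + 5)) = a - 2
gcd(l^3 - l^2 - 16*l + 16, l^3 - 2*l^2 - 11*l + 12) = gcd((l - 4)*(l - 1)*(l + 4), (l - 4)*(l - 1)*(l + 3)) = l^2 - 5*l + 4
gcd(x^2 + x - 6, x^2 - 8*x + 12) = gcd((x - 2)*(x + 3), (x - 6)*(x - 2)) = x - 2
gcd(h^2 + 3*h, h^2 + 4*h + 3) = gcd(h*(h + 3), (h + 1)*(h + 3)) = h + 3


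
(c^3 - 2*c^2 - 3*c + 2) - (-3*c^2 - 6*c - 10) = c^3 + c^2 + 3*c + 12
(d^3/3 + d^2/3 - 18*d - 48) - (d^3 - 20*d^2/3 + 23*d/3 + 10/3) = -2*d^3/3 + 7*d^2 - 77*d/3 - 154/3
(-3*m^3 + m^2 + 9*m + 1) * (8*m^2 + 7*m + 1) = -24*m^5 - 13*m^4 + 76*m^3 + 72*m^2 + 16*m + 1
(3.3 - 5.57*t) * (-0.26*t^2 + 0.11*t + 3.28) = 1.4482*t^3 - 1.4707*t^2 - 17.9066*t + 10.824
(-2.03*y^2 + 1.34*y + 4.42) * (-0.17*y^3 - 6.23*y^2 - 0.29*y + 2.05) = 0.3451*y^5 + 12.4191*y^4 - 8.5109*y^3 - 32.0867*y^2 + 1.4652*y + 9.061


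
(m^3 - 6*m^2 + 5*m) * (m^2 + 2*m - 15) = m^5 - 4*m^4 - 22*m^3 + 100*m^2 - 75*m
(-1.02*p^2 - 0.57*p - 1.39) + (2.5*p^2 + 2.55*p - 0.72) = 1.48*p^2 + 1.98*p - 2.11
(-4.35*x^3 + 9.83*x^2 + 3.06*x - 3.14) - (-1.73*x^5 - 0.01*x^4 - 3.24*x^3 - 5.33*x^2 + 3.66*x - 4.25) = 1.73*x^5 + 0.01*x^4 - 1.11*x^3 + 15.16*x^2 - 0.6*x + 1.11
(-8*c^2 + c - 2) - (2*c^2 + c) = -10*c^2 - 2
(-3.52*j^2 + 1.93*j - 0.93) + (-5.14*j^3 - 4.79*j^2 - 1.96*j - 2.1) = -5.14*j^3 - 8.31*j^2 - 0.03*j - 3.03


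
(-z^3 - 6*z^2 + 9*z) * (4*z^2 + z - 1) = -4*z^5 - 25*z^4 + 31*z^3 + 15*z^2 - 9*z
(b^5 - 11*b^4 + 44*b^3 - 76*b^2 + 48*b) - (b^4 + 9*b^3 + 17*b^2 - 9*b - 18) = b^5 - 12*b^4 + 35*b^3 - 93*b^2 + 57*b + 18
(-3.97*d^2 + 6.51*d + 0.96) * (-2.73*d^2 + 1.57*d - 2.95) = 10.8381*d^4 - 24.0052*d^3 + 19.3114*d^2 - 17.6973*d - 2.832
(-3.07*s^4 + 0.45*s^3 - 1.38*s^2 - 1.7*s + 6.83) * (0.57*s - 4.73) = -1.7499*s^5 + 14.7776*s^4 - 2.9151*s^3 + 5.5584*s^2 + 11.9341*s - 32.3059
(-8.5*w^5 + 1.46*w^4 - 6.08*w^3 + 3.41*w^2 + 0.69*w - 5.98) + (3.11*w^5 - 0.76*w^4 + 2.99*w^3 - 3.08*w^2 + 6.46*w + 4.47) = -5.39*w^5 + 0.7*w^4 - 3.09*w^3 + 0.33*w^2 + 7.15*w - 1.51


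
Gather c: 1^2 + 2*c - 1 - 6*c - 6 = -4*c - 6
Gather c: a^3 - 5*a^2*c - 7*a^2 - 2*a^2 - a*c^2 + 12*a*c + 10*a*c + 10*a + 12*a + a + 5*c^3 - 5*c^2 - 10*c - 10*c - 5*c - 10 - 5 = a^3 - 9*a^2 + 23*a + 5*c^3 + c^2*(-a - 5) + c*(-5*a^2 + 22*a - 25) - 15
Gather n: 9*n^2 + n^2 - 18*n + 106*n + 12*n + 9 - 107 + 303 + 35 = 10*n^2 + 100*n + 240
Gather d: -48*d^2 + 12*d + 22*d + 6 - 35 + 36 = -48*d^2 + 34*d + 7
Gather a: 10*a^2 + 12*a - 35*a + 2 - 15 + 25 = 10*a^2 - 23*a + 12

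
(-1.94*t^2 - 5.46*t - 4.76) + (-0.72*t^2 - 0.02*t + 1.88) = -2.66*t^2 - 5.48*t - 2.88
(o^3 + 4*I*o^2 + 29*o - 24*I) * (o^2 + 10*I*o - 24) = o^5 + 14*I*o^4 - 35*o^3 + 170*I*o^2 - 456*o + 576*I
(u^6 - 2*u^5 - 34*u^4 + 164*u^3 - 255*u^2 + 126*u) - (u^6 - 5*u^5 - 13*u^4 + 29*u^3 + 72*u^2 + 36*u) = 3*u^5 - 21*u^4 + 135*u^3 - 327*u^2 + 90*u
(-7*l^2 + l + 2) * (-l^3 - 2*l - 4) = 7*l^5 - l^4 + 12*l^3 + 26*l^2 - 8*l - 8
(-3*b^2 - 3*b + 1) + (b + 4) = -3*b^2 - 2*b + 5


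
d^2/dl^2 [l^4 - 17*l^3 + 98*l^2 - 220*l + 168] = 12*l^2 - 102*l + 196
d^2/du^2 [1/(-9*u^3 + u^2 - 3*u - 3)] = 2*((27*u - 1)*(9*u^3 - u^2 + 3*u + 3) - (27*u^2 - 2*u + 3)^2)/(9*u^3 - u^2 + 3*u + 3)^3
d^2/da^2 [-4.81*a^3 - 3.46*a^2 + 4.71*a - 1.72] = -28.86*a - 6.92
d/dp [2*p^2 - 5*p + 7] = 4*p - 5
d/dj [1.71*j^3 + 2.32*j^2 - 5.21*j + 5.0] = 5.13*j^2 + 4.64*j - 5.21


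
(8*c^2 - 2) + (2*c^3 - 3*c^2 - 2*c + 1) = 2*c^3 + 5*c^2 - 2*c - 1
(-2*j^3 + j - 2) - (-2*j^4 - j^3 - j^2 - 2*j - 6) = 2*j^4 - j^3 + j^2 + 3*j + 4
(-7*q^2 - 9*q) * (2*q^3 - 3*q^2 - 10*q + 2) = -14*q^5 + 3*q^4 + 97*q^3 + 76*q^2 - 18*q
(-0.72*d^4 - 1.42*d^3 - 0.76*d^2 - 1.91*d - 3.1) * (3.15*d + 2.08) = -2.268*d^5 - 5.9706*d^4 - 5.3476*d^3 - 7.5973*d^2 - 13.7378*d - 6.448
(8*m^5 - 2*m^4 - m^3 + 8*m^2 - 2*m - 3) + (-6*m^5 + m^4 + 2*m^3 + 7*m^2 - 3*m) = 2*m^5 - m^4 + m^3 + 15*m^2 - 5*m - 3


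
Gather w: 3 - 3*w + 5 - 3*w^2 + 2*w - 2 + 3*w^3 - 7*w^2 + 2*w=3*w^3 - 10*w^2 + w + 6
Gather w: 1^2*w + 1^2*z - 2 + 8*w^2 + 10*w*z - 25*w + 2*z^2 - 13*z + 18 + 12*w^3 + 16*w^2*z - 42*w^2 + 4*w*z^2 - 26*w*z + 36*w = 12*w^3 + w^2*(16*z - 34) + w*(4*z^2 - 16*z + 12) + 2*z^2 - 12*z + 16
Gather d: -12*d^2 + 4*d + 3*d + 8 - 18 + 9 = -12*d^2 + 7*d - 1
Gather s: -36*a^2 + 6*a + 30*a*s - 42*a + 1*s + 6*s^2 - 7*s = -36*a^2 - 36*a + 6*s^2 + s*(30*a - 6)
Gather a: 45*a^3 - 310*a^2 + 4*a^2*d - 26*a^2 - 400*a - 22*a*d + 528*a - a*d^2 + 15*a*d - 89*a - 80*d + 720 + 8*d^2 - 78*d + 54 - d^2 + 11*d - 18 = 45*a^3 + a^2*(4*d - 336) + a*(-d^2 - 7*d + 39) + 7*d^2 - 147*d + 756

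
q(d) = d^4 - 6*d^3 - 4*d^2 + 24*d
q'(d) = 4*d^3 - 18*d^2 - 8*d + 24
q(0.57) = 11.37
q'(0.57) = 14.33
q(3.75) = -84.90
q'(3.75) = -48.19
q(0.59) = 11.66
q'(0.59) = 13.84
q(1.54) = 11.18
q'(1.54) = -16.40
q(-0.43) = -10.55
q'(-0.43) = 23.79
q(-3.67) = 336.04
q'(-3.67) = -386.80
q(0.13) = 3.04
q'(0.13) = 22.66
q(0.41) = 8.78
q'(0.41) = 17.97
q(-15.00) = 69615.00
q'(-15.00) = -17406.00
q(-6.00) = 2304.00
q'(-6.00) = -1440.00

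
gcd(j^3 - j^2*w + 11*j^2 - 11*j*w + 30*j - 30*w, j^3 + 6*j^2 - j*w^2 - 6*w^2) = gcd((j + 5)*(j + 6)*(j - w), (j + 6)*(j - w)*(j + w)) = -j^2 + j*w - 6*j + 6*w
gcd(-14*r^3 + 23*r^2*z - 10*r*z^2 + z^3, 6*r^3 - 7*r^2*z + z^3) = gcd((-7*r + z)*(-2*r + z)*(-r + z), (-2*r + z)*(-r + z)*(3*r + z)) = 2*r^2 - 3*r*z + z^2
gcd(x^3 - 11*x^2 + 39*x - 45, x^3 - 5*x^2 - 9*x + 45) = x^2 - 8*x + 15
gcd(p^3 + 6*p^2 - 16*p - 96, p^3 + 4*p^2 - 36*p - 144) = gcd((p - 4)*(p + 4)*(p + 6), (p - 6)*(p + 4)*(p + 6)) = p^2 + 10*p + 24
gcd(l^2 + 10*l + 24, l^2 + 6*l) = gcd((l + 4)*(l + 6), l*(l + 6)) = l + 6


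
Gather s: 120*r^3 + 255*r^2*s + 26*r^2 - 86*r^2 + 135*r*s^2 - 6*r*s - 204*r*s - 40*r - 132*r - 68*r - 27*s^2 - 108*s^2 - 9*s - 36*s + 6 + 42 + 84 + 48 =120*r^3 - 60*r^2 - 240*r + s^2*(135*r - 135) + s*(255*r^2 - 210*r - 45) + 180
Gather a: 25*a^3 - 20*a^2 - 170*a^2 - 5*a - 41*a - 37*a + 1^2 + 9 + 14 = 25*a^3 - 190*a^2 - 83*a + 24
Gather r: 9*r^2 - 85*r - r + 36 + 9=9*r^2 - 86*r + 45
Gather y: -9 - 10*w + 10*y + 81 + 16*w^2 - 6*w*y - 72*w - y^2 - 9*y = 16*w^2 - 82*w - y^2 + y*(1 - 6*w) + 72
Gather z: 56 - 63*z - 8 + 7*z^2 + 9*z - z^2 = 6*z^2 - 54*z + 48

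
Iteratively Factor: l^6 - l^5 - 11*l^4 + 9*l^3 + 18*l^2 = (l + 1)*(l^5 - 2*l^4 - 9*l^3 + 18*l^2) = (l + 1)*(l + 3)*(l^4 - 5*l^3 + 6*l^2) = l*(l + 1)*(l + 3)*(l^3 - 5*l^2 + 6*l) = l^2*(l + 1)*(l + 3)*(l^2 - 5*l + 6) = l^2*(l - 3)*(l + 1)*(l + 3)*(l - 2)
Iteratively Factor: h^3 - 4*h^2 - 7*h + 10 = (h - 1)*(h^2 - 3*h - 10) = (h - 5)*(h - 1)*(h + 2)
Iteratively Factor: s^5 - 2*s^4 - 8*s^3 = (s)*(s^4 - 2*s^3 - 8*s^2) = s^2*(s^3 - 2*s^2 - 8*s) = s^2*(s + 2)*(s^2 - 4*s) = s^2*(s - 4)*(s + 2)*(s)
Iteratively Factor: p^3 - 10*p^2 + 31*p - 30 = (p - 5)*(p^2 - 5*p + 6) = (p - 5)*(p - 2)*(p - 3)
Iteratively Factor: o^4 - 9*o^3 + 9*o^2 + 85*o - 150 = (o - 5)*(o^3 - 4*o^2 - 11*o + 30) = (o - 5)^2*(o^2 + o - 6) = (o - 5)^2*(o + 3)*(o - 2)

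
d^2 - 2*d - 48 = (d - 8)*(d + 6)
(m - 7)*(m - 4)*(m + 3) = m^3 - 8*m^2 - 5*m + 84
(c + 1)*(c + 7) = c^2 + 8*c + 7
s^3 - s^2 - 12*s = s*(s - 4)*(s + 3)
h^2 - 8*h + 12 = (h - 6)*(h - 2)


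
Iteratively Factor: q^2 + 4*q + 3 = (q + 3)*(q + 1)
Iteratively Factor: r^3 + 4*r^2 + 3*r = (r + 1)*(r^2 + 3*r) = (r + 1)*(r + 3)*(r)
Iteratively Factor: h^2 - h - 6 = (h + 2)*(h - 3)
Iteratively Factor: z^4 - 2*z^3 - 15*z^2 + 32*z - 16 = (z - 4)*(z^3 + 2*z^2 - 7*z + 4) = (z - 4)*(z + 4)*(z^2 - 2*z + 1) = (z - 4)*(z - 1)*(z + 4)*(z - 1)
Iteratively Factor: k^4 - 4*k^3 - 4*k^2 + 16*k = (k - 4)*(k^3 - 4*k) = k*(k - 4)*(k^2 - 4) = k*(k - 4)*(k + 2)*(k - 2)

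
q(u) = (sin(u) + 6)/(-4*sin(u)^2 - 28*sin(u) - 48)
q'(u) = (8*sin(u)*cos(u) + 28*cos(u))*(sin(u) + 6)/(-4*sin(u)^2 - 28*sin(u) - 48)^2 + cos(u)/(-4*sin(u)^2 - 28*sin(u) - 48)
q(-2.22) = -0.18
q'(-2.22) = -0.06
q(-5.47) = -0.10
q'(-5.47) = 0.02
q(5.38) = -0.18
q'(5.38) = 0.06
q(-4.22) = -0.09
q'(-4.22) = -0.01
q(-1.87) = -0.20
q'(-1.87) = -0.04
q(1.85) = -0.09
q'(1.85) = -0.01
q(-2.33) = -0.18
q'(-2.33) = -0.07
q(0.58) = -0.10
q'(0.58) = 0.03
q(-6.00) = -0.11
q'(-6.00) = 0.04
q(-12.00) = -0.10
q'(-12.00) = 0.03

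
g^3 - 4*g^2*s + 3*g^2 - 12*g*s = g*(g + 3)*(g - 4*s)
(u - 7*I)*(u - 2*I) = u^2 - 9*I*u - 14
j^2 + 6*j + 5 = (j + 1)*(j + 5)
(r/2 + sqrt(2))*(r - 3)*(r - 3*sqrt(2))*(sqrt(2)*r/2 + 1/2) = sqrt(2)*r^4/4 - 3*sqrt(2)*r^3/4 - r^3/4 - 13*sqrt(2)*r^2/4 + 3*r^2/4 - 3*r + 39*sqrt(2)*r/4 + 9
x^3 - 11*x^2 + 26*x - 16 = (x - 8)*(x - 2)*(x - 1)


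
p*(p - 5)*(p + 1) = p^3 - 4*p^2 - 5*p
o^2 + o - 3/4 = (o - 1/2)*(o + 3/2)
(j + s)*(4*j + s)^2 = 16*j^3 + 24*j^2*s + 9*j*s^2 + s^3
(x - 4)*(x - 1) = x^2 - 5*x + 4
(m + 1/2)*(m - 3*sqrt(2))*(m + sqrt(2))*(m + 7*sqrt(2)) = m^4 + m^3/2 + 5*sqrt(2)*m^3 - 34*m^2 + 5*sqrt(2)*m^2/2 - 42*sqrt(2)*m - 17*m - 21*sqrt(2)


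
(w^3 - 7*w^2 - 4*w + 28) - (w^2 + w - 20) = w^3 - 8*w^2 - 5*w + 48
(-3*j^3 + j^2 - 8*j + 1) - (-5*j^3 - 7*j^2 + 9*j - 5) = 2*j^3 + 8*j^2 - 17*j + 6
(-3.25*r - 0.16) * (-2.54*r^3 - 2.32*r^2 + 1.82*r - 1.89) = 8.255*r^4 + 7.9464*r^3 - 5.5438*r^2 + 5.8513*r + 0.3024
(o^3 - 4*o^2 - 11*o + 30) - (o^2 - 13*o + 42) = o^3 - 5*o^2 + 2*o - 12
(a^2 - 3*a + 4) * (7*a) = 7*a^3 - 21*a^2 + 28*a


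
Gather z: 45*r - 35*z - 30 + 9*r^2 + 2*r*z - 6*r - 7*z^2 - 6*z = 9*r^2 + 39*r - 7*z^2 + z*(2*r - 41) - 30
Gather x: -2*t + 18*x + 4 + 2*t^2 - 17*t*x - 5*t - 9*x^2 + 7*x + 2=2*t^2 - 7*t - 9*x^2 + x*(25 - 17*t) + 6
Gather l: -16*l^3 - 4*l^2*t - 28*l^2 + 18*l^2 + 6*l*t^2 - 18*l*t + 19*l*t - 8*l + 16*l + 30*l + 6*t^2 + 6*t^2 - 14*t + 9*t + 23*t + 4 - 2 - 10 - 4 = -16*l^3 + l^2*(-4*t - 10) + l*(6*t^2 + t + 38) + 12*t^2 + 18*t - 12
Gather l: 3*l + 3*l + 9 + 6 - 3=6*l + 12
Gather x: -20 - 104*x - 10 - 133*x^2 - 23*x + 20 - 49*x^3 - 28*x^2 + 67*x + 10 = -49*x^3 - 161*x^2 - 60*x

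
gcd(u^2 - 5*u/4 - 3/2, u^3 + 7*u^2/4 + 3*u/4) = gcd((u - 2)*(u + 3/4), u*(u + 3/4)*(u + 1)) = u + 3/4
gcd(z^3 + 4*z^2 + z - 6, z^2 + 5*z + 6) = z^2 + 5*z + 6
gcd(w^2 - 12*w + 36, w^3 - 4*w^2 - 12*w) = w - 6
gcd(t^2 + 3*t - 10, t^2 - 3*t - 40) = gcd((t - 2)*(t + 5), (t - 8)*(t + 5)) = t + 5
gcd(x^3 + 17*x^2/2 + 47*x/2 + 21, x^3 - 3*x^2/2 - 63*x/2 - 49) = x^2 + 11*x/2 + 7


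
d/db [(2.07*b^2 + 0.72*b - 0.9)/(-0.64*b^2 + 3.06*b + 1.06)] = (6.795*b^2 + 3.2364*b + 3.5172)/(0.4096*b^4 - 3.9168*b^3 + 8.0068*b^2 + 6.4872*b + 1.1236)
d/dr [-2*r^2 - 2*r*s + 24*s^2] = -4*r - 2*s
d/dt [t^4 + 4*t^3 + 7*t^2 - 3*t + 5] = 4*t^3 + 12*t^2 + 14*t - 3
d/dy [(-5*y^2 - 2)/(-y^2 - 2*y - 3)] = 2*(5*y^2 + 13*y - 2)/(y^4 + 4*y^3 + 10*y^2 + 12*y + 9)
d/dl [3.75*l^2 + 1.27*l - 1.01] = 7.5*l + 1.27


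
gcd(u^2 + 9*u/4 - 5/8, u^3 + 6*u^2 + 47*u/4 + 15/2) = u + 5/2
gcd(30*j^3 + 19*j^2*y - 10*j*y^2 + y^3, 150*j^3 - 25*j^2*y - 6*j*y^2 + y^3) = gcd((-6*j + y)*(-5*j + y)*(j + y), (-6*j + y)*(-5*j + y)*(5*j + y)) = 30*j^2 - 11*j*y + y^2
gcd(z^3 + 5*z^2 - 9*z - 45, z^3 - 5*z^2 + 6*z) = z - 3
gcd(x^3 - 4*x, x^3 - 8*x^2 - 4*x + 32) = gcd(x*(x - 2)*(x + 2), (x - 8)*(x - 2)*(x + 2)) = x^2 - 4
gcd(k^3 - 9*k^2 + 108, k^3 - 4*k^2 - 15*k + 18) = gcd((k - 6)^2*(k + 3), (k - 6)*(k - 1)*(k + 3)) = k^2 - 3*k - 18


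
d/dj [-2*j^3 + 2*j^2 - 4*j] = -6*j^2 + 4*j - 4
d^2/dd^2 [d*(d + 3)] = 2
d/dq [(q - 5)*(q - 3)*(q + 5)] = 3*q^2 - 6*q - 25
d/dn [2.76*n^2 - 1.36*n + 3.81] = 5.52*n - 1.36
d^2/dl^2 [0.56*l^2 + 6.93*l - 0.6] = 1.12000000000000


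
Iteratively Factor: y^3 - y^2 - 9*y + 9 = (y - 3)*(y^2 + 2*y - 3) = (y - 3)*(y + 3)*(y - 1)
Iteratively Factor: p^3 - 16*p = (p - 4)*(p^2 + 4*p) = p*(p - 4)*(p + 4)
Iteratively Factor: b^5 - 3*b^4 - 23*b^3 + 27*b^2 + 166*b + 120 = (b - 4)*(b^4 + b^3 - 19*b^2 - 49*b - 30) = (b - 4)*(b + 1)*(b^3 - 19*b - 30) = (b - 5)*(b - 4)*(b + 1)*(b^2 + 5*b + 6) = (b - 5)*(b - 4)*(b + 1)*(b + 3)*(b + 2)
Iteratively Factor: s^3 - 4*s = (s - 2)*(s^2 + 2*s) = (s - 2)*(s + 2)*(s)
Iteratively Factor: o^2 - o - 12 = (o - 4)*(o + 3)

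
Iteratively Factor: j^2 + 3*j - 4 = (j - 1)*(j + 4)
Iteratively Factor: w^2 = (w)*(w)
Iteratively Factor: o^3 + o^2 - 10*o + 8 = (o + 4)*(o^2 - 3*o + 2) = (o - 1)*(o + 4)*(o - 2)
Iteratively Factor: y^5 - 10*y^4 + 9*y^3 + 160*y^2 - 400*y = (y - 5)*(y^4 - 5*y^3 - 16*y^2 + 80*y) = y*(y - 5)*(y^3 - 5*y^2 - 16*y + 80) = y*(y - 5)*(y + 4)*(y^2 - 9*y + 20) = y*(y - 5)*(y - 4)*(y + 4)*(y - 5)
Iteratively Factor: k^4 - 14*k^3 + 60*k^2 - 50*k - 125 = (k - 5)*(k^3 - 9*k^2 + 15*k + 25) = (k - 5)^2*(k^2 - 4*k - 5) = (k - 5)^3*(k + 1)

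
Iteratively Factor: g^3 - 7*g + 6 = (g + 3)*(g^2 - 3*g + 2) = (g - 2)*(g + 3)*(g - 1)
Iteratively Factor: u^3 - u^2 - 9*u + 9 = (u - 1)*(u^2 - 9) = (u - 1)*(u + 3)*(u - 3)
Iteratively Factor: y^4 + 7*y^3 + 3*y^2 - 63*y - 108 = (y + 3)*(y^3 + 4*y^2 - 9*y - 36) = (y - 3)*(y + 3)*(y^2 + 7*y + 12) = (y - 3)*(y + 3)*(y + 4)*(y + 3)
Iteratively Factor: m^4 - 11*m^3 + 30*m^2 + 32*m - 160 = (m - 5)*(m^3 - 6*m^2 + 32) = (m - 5)*(m - 4)*(m^2 - 2*m - 8) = (m - 5)*(m - 4)^2*(m + 2)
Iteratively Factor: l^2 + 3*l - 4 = (l - 1)*(l + 4)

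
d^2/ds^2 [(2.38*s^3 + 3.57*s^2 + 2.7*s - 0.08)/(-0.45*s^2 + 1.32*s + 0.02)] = (3.5527136788005e-15*s^4 - 13.671324*s^3 - 0.472571999999999*s^2 - 0.436632000000001*s + 0.419928)/(0.091125*s^6 - 0.8019*s^5 + 2.34009*s^4 - 2.228688*s^3 - 0.104004*s^2 - 0.001584*s - 8.0e-6)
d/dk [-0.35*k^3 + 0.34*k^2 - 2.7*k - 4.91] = -1.05*k^2 + 0.68*k - 2.7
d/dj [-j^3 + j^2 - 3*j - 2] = -3*j^2 + 2*j - 3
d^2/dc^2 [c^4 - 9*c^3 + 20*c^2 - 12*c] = 12*c^2 - 54*c + 40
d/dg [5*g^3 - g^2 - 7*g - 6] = 15*g^2 - 2*g - 7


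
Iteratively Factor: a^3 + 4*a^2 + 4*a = (a)*(a^2 + 4*a + 4) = a*(a + 2)*(a + 2)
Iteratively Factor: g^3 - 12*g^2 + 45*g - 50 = (g - 5)*(g^2 - 7*g + 10) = (g - 5)*(g - 2)*(g - 5)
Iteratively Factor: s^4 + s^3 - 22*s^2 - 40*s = (s + 2)*(s^3 - s^2 - 20*s) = (s - 5)*(s + 2)*(s^2 + 4*s) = (s - 5)*(s + 2)*(s + 4)*(s)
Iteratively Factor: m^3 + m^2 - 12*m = (m - 3)*(m^2 + 4*m) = m*(m - 3)*(m + 4)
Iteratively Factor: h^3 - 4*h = (h)*(h^2 - 4) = h*(h - 2)*(h + 2)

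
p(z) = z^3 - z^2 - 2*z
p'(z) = 3*z^2 - 2*z - 2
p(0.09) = -0.19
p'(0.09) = -2.16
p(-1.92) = -6.92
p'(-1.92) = 12.90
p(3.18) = 15.69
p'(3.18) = 21.98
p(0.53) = -1.19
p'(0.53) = -2.22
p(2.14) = 0.94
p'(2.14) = 7.46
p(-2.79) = -23.92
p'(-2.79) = 26.93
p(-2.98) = -29.38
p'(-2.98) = 30.60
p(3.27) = 17.73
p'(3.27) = 23.54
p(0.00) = 0.00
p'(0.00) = -2.00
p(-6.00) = -240.00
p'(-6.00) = 118.00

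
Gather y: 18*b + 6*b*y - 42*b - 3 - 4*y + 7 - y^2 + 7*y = -24*b - y^2 + y*(6*b + 3) + 4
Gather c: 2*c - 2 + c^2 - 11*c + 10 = c^2 - 9*c + 8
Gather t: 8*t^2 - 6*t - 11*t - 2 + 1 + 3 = 8*t^2 - 17*t + 2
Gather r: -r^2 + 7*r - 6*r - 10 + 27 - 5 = -r^2 + r + 12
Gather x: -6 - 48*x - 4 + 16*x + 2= -32*x - 8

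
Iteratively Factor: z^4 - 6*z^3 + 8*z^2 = (z)*(z^3 - 6*z^2 + 8*z) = z*(z - 4)*(z^2 - 2*z) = z*(z - 4)*(z - 2)*(z)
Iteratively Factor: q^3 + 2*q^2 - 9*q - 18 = (q - 3)*(q^2 + 5*q + 6) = (q - 3)*(q + 2)*(q + 3)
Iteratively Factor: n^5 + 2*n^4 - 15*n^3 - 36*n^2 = (n)*(n^4 + 2*n^3 - 15*n^2 - 36*n) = n*(n + 3)*(n^3 - n^2 - 12*n) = n*(n - 4)*(n + 3)*(n^2 + 3*n) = n^2*(n - 4)*(n + 3)*(n + 3)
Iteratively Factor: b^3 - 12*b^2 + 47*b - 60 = (b - 3)*(b^2 - 9*b + 20) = (b - 4)*(b - 3)*(b - 5)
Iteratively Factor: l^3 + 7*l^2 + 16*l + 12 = (l + 2)*(l^2 + 5*l + 6) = (l + 2)^2*(l + 3)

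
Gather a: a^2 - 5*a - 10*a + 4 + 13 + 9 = a^2 - 15*a + 26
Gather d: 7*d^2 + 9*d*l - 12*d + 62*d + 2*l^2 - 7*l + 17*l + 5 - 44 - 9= 7*d^2 + d*(9*l + 50) + 2*l^2 + 10*l - 48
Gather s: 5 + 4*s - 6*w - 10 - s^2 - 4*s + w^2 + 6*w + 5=-s^2 + w^2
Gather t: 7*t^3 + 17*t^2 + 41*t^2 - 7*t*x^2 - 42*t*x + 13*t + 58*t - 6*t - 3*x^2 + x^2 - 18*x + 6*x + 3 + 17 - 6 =7*t^3 + 58*t^2 + t*(-7*x^2 - 42*x + 65) - 2*x^2 - 12*x + 14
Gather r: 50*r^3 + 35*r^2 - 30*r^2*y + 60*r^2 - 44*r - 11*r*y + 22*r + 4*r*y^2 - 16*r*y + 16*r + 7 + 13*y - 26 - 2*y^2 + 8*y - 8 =50*r^3 + r^2*(95 - 30*y) + r*(4*y^2 - 27*y - 6) - 2*y^2 + 21*y - 27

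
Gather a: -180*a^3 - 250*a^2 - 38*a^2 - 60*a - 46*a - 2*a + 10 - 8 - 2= -180*a^3 - 288*a^2 - 108*a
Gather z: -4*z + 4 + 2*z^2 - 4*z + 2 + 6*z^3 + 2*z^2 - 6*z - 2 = 6*z^3 + 4*z^2 - 14*z + 4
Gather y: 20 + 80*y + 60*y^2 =60*y^2 + 80*y + 20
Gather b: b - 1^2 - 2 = b - 3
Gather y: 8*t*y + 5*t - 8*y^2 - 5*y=5*t - 8*y^2 + y*(8*t - 5)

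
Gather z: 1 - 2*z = 1 - 2*z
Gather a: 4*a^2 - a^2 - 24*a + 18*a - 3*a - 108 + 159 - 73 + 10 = 3*a^2 - 9*a - 12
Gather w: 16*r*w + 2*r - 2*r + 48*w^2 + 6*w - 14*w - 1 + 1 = 48*w^2 + w*(16*r - 8)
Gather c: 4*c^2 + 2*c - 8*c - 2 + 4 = 4*c^2 - 6*c + 2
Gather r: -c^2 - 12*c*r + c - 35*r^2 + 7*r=-c^2 + c - 35*r^2 + r*(7 - 12*c)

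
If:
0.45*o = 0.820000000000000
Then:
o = 1.82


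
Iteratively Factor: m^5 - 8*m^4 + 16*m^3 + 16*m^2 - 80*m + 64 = (m + 2)*(m^4 - 10*m^3 + 36*m^2 - 56*m + 32) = (m - 2)*(m + 2)*(m^3 - 8*m^2 + 20*m - 16) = (m - 2)^2*(m + 2)*(m^2 - 6*m + 8) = (m - 4)*(m - 2)^2*(m + 2)*(m - 2)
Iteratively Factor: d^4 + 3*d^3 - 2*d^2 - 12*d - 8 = (d + 2)*(d^3 + d^2 - 4*d - 4) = (d + 1)*(d + 2)*(d^2 - 4) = (d - 2)*(d + 1)*(d + 2)*(d + 2)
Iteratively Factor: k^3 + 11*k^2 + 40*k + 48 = (k + 4)*(k^2 + 7*k + 12) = (k + 4)^2*(k + 3)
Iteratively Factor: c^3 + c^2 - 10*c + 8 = (c - 1)*(c^2 + 2*c - 8) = (c - 1)*(c + 4)*(c - 2)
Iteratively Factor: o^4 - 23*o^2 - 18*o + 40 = (o - 1)*(o^3 + o^2 - 22*o - 40) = (o - 1)*(o + 4)*(o^2 - 3*o - 10) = (o - 5)*(o - 1)*(o + 4)*(o + 2)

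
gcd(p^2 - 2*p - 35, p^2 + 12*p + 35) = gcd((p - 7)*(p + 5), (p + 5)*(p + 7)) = p + 5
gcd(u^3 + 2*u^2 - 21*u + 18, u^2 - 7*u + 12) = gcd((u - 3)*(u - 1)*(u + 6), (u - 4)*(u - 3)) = u - 3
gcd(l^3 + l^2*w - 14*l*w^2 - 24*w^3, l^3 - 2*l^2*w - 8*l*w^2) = -l^2 + 2*l*w + 8*w^2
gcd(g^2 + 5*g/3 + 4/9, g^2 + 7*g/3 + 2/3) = g + 1/3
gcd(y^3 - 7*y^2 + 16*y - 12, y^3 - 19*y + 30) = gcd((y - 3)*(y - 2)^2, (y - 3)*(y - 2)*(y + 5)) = y^2 - 5*y + 6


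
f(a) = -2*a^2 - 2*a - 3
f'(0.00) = -2.00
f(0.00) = -3.00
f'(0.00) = -2.00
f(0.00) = -3.00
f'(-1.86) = 5.44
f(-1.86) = -6.20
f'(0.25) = -3.00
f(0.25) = -3.62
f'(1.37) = -7.48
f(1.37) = -9.49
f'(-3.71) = 12.84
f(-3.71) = -23.11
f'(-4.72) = 16.88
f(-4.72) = -38.12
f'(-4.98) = 17.92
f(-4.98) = -42.64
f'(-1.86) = 5.44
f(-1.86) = -6.20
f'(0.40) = -3.60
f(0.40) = -4.12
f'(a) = -4*a - 2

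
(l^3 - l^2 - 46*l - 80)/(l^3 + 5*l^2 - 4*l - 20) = (l - 8)/(l - 2)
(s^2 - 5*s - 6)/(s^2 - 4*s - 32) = (-s^2 + 5*s + 6)/(-s^2 + 4*s + 32)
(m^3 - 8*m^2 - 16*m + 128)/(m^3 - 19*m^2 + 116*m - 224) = (m + 4)/(m - 7)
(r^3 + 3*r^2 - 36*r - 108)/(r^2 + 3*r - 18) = (r^2 - 3*r - 18)/(r - 3)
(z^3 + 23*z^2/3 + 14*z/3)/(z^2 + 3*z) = (3*z^2 + 23*z + 14)/(3*(z + 3))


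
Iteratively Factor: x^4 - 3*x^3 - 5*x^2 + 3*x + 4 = (x + 1)*(x^3 - 4*x^2 - x + 4) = (x + 1)^2*(x^2 - 5*x + 4) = (x - 1)*(x + 1)^2*(x - 4)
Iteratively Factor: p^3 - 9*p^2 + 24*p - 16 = (p - 4)*(p^2 - 5*p + 4) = (p - 4)*(p - 1)*(p - 4)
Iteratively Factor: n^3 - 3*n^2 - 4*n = (n + 1)*(n^2 - 4*n) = n*(n + 1)*(n - 4)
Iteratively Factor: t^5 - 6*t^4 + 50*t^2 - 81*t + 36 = (t - 1)*(t^4 - 5*t^3 - 5*t^2 + 45*t - 36) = (t - 1)^2*(t^3 - 4*t^2 - 9*t + 36) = (t - 1)^2*(t + 3)*(t^2 - 7*t + 12) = (t - 3)*(t - 1)^2*(t + 3)*(t - 4)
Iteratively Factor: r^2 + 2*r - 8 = (r - 2)*(r + 4)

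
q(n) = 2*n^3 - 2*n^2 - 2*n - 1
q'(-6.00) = 238.00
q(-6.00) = -493.00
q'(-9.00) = 520.00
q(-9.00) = -1603.00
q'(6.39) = 217.43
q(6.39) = 426.39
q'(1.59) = 6.81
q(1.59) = -1.20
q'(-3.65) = 92.54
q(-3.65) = -117.60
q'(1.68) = 8.21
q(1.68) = -0.52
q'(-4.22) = 121.73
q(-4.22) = -178.48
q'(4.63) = 108.10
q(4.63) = 145.37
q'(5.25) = 142.38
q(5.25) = 222.78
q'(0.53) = -2.43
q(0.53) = -2.32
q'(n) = 6*n^2 - 4*n - 2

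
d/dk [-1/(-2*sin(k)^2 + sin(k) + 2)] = (1 - 4*sin(k))*cos(k)/(sin(k) + cos(2*k) + 1)^2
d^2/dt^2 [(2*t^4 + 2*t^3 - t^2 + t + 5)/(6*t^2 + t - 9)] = 2*(72*t^6 + 36*t^5 - 318*t^4 + 8*t^3 + 1296*t^2 + 738*t + 203)/(216*t^6 + 108*t^5 - 954*t^4 - 323*t^3 + 1431*t^2 + 243*t - 729)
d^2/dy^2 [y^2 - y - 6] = 2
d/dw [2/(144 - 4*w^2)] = w/(w^2 - 36)^2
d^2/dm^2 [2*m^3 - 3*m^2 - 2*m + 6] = 12*m - 6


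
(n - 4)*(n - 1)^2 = n^3 - 6*n^2 + 9*n - 4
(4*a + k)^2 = 16*a^2 + 8*a*k + k^2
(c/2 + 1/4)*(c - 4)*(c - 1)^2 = c^4/2 - 11*c^3/4 + 3*c^2 + c/4 - 1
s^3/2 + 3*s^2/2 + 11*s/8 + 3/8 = (s/2 + 1/2)*(s + 1/2)*(s + 3/2)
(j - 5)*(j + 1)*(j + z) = j^3 + j^2*z - 4*j^2 - 4*j*z - 5*j - 5*z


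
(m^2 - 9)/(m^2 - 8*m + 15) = (m + 3)/(m - 5)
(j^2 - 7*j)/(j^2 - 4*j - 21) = j/(j + 3)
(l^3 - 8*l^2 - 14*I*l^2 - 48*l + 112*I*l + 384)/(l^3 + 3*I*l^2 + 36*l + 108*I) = (l^2 - 8*l*(1 + I) + 64*I)/(l^2 + 9*I*l - 18)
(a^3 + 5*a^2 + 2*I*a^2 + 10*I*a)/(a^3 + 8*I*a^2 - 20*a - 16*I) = a*(a + 5)/(a^2 + 6*I*a - 8)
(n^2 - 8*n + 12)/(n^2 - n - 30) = (n - 2)/(n + 5)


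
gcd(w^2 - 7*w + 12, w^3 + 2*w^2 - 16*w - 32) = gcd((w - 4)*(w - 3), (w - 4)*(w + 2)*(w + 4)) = w - 4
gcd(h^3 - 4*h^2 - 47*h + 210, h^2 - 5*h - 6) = h - 6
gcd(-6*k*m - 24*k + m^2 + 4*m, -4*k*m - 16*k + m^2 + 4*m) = m + 4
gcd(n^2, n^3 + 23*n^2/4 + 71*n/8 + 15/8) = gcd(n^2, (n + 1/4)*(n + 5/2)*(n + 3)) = 1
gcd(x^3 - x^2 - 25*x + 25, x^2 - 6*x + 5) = x^2 - 6*x + 5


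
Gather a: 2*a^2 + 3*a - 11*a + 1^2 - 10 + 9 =2*a^2 - 8*a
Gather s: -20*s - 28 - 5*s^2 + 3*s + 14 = -5*s^2 - 17*s - 14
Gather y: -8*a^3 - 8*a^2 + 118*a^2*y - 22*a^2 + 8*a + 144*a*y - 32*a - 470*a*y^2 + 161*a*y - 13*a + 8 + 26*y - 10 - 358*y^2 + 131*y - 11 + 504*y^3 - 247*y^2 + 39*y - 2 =-8*a^3 - 30*a^2 - 37*a + 504*y^3 + y^2*(-470*a - 605) + y*(118*a^2 + 305*a + 196) - 15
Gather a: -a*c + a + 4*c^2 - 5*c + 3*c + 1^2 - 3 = a*(1 - c) + 4*c^2 - 2*c - 2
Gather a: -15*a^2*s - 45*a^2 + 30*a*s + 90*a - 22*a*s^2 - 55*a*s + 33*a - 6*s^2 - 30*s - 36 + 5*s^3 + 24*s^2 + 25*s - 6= a^2*(-15*s - 45) + a*(-22*s^2 - 25*s + 123) + 5*s^3 + 18*s^2 - 5*s - 42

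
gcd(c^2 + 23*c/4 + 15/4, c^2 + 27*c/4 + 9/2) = c + 3/4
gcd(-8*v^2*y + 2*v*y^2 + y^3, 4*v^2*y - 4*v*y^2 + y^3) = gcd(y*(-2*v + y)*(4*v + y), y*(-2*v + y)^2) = -2*v*y + y^2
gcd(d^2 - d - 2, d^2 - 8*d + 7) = 1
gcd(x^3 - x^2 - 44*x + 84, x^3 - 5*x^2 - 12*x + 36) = x^2 - 8*x + 12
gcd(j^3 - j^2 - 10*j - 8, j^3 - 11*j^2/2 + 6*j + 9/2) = 1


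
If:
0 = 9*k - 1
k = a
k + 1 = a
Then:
No Solution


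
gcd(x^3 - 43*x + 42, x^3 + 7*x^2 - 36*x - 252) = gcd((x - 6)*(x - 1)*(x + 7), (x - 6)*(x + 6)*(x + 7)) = x^2 + x - 42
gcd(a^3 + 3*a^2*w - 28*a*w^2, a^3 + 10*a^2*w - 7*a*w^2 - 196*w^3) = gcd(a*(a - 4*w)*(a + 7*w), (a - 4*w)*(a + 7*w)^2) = -a^2 - 3*a*w + 28*w^2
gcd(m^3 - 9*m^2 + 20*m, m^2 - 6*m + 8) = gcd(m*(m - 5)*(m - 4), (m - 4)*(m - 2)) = m - 4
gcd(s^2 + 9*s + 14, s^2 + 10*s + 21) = s + 7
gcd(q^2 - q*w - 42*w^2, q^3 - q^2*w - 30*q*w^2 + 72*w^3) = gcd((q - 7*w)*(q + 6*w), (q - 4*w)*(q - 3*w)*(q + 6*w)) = q + 6*w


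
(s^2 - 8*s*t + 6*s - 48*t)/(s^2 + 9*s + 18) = (s - 8*t)/(s + 3)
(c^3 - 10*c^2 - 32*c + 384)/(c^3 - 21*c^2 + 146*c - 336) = (c^2 - 2*c - 48)/(c^2 - 13*c + 42)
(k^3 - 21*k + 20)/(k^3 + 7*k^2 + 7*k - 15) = (k - 4)/(k + 3)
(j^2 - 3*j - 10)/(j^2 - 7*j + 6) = (j^2 - 3*j - 10)/(j^2 - 7*j + 6)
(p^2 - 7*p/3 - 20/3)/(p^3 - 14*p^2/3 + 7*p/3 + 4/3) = (3*p + 5)/(3*p^2 - 2*p - 1)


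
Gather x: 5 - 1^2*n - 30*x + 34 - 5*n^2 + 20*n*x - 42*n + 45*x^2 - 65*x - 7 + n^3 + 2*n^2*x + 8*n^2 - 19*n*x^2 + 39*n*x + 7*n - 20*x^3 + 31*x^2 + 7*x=n^3 + 3*n^2 - 36*n - 20*x^3 + x^2*(76 - 19*n) + x*(2*n^2 + 59*n - 88) + 32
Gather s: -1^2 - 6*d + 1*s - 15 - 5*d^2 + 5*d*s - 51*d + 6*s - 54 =-5*d^2 - 57*d + s*(5*d + 7) - 70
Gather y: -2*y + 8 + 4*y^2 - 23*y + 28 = 4*y^2 - 25*y + 36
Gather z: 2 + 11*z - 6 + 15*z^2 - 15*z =15*z^2 - 4*z - 4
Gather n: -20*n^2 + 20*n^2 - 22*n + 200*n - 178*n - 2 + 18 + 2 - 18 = 0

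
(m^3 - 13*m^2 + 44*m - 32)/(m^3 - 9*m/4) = 4*(m^3 - 13*m^2 + 44*m - 32)/(m*(4*m^2 - 9))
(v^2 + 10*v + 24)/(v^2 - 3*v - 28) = (v + 6)/(v - 7)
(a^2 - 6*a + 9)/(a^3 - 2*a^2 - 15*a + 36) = 1/(a + 4)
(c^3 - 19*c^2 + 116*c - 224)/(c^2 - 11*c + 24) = (c^2 - 11*c + 28)/(c - 3)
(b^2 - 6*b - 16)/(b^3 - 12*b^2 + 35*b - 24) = (b + 2)/(b^2 - 4*b + 3)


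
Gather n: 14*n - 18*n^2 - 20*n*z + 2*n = -18*n^2 + n*(16 - 20*z)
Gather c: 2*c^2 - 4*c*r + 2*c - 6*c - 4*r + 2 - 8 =2*c^2 + c*(-4*r - 4) - 4*r - 6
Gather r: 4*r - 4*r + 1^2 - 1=0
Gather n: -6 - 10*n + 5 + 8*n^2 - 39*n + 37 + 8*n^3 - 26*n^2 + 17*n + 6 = 8*n^3 - 18*n^2 - 32*n + 42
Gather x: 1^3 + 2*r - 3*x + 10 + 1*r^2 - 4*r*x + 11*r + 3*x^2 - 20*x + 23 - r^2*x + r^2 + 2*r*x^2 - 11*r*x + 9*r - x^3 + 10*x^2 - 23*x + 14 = 2*r^2 + 22*r - x^3 + x^2*(2*r + 13) + x*(-r^2 - 15*r - 46) + 48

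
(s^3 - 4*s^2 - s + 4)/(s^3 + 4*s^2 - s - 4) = (s - 4)/(s + 4)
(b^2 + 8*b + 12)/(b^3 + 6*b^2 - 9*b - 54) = (b + 2)/(b^2 - 9)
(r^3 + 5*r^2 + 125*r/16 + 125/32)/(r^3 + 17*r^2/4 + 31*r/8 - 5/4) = (16*r^2 + 40*r + 25)/(4*(4*r^2 + 7*r - 2))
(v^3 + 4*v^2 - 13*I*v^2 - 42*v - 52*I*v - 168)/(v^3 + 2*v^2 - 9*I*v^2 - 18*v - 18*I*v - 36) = (v^2 + v*(4 - 7*I) - 28*I)/(v^2 + v*(2 - 3*I) - 6*I)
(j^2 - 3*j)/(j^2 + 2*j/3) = 3*(j - 3)/(3*j + 2)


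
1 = 1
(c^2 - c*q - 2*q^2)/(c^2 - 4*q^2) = (c + q)/(c + 2*q)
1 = 1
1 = 1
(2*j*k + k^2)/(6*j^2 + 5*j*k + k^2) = k/(3*j + k)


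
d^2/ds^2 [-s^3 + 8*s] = -6*s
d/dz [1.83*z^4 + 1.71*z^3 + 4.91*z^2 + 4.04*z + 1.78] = 7.32*z^3 + 5.13*z^2 + 9.82*z + 4.04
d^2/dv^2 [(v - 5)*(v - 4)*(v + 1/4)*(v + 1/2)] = 12*v^2 - 99*v/2 + 107/4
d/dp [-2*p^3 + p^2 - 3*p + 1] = -6*p^2 + 2*p - 3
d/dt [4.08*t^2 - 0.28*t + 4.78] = 8.16*t - 0.28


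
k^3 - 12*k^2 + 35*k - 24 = (k - 8)*(k - 3)*(k - 1)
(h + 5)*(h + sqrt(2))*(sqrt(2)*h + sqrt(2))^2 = 2*h^4 + 2*sqrt(2)*h^3 + 14*h^3 + 14*sqrt(2)*h^2 + 22*h^2 + 10*h + 22*sqrt(2)*h + 10*sqrt(2)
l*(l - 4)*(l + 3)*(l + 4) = l^4 + 3*l^3 - 16*l^2 - 48*l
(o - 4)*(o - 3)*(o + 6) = o^3 - o^2 - 30*o + 72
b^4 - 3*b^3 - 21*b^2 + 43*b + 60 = (b - 5)*(b - 3)*(b + 1)*(b + 4)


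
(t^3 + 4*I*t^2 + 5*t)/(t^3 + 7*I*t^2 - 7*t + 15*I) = t/(t + 3*I)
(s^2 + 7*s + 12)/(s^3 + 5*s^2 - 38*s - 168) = (s + 3)/(s^2 + s - 42)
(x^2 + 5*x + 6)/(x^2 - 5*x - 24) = (x + 2)/(x - 8)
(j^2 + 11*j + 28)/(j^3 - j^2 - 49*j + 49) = (j + 4)/(j^2 - 8*j + 7)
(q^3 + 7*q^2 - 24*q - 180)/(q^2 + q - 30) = q + 6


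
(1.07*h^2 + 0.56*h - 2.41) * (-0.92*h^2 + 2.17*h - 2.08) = -0.9844*h^4 + 1.8067*h^3 + 1.2068*h^2 - 6.3945*h + 5.0128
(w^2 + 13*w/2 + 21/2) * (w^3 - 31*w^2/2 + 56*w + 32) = w^5 - 9*w^4 - 137*w^3/4 + 933*w^2/4 + 796*w + 336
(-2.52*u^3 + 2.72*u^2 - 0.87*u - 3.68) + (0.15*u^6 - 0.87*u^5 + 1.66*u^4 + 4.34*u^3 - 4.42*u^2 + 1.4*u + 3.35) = 0.15*u^6 - 0.87*u^5 + 1.66*u^4 + 1.82*u^3 - 1.7*u^2 + 0.53*u - 0.33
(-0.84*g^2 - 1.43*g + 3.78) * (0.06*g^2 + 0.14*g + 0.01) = -0.0504*g^4 - 0.2034*g^3 + 0.0182*g^2 + 0.5149*g + 0.0378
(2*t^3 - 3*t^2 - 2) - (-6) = 2*t^3 - 3*t^2 + 4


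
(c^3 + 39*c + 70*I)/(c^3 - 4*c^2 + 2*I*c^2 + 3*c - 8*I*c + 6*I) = (c^2 - 2*I*c + 35)/(c^2 - 4*c + 3)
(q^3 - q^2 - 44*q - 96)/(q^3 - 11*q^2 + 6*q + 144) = (q + 4)/(q - 6)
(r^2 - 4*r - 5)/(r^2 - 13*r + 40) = (r + 1)/(r - 8)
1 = 1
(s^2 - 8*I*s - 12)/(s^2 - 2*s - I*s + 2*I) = (s^2 - 8*I*s - 12)/(s^2 - 2*s - I*s + 2*I)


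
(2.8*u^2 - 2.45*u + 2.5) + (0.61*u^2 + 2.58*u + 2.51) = 3.41*u^2 + 0.13*u + 5.01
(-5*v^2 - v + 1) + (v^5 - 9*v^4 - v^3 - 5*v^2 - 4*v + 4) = v^5 - 9*v^4 - v^3 - 10*v^2 - 5*v + 5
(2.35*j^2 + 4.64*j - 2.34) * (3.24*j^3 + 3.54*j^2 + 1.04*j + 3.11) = 7.614*j^5 + 23.3526*j^4 + 11.288*j^3 + 3.8505*j^2 + 11.9968*j - 7.2774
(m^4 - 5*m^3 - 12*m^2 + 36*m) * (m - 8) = m^5 - 13*m^4 + 28*m^3 + 132*m^2 - 288*m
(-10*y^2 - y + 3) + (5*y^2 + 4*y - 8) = -5*y^2 + 3*y - 5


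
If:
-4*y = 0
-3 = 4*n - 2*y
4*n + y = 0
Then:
No Solution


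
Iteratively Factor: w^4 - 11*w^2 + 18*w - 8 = (w - 1)*(w^3 + w^2 - 10*w + 8) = (w - 1)*(w + 4)*(w^2 - 3*w + 2) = (w - 1)^2*(w + 4)*(w - 2)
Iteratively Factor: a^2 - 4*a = (a - 4)*(a)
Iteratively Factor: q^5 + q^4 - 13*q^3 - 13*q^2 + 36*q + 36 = (q + 3)*(q^4 - 2*q^3 - 7*q^2 + 8*q + 12) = (q - 2)*(q + 3)*(q^3 - 7*q - 6) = (q - 3)*(q - 2)*(q + 3)*(q^2 + 3*q + 2) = (q - 3)*(q - 2)*(q + 1)*(q + 3)*(q + 2)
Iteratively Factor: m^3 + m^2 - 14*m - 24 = (m + 3)*(m^2 - 2*m - 8) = (m + 2)*(m + 3)*(m - 4)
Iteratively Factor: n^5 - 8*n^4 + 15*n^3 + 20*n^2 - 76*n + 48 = (n - 3)*(n^4 - 5*n^3 + 20*n - 16) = (n - 4)*(n - 3)*(n^3 - n^2 - 4*n + 4) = (n - 4)*(n - 3)*(n - 2)*(n^2 + n - 2) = (n - 4)*(n - 3)*(n - 2)*(n + 2)*(n - 1)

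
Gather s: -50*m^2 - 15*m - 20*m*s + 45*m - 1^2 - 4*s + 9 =-50*m^2 + 30*m + s*(-20*m - 4) + 8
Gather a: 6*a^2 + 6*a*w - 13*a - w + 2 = 6*a^2 + a*(6*w - 13) - w + 2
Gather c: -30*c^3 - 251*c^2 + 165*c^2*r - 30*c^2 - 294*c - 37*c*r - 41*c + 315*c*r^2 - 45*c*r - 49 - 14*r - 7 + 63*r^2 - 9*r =-30*c^3 + c^2*(165*r - 281) + c*(315*r^2 - 82*r - 335) + 63*r^2 - 23*r - 56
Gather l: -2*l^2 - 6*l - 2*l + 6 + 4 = -2*l^2 - 8*l + 10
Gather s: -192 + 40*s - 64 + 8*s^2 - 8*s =8*s^2 + 32*s - 256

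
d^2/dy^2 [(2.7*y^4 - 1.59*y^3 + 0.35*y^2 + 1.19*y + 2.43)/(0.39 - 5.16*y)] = (-431.33472*y^4 + 171.605088*y^3 - 24.126336*y^2 + 1.45103399999999*y - 134.296398)/(137.388096*y^3 - 31.151952*y^2 + 2.354508*y - 0.059319)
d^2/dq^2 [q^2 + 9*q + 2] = 2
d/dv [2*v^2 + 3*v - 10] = 4*v + 3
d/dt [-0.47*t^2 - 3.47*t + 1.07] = -0.94*t - 3.47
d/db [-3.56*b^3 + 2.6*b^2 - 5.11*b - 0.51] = -10.68*b^2 + 5.2*b - 5.11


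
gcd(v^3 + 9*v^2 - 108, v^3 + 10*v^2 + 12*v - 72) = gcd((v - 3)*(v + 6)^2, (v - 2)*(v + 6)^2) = v^2 + 12*v + 36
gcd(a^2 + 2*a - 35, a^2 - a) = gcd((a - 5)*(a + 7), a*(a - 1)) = 1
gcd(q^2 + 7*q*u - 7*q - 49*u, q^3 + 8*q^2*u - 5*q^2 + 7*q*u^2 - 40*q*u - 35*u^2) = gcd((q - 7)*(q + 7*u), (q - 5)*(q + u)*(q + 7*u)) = q + 7*u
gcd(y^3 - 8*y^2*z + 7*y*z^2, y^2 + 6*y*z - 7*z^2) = y - z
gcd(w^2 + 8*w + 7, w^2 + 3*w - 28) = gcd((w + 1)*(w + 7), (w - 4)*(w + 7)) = w + 7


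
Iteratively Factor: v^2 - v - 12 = (v + 3)*(v - 4)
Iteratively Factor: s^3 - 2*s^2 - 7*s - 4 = (s + 1)*(s^2 - 3*s - 4) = (s + 1)^2*(s - 4)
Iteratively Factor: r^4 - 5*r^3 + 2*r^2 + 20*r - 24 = (r - 2)*(r^3 - 3*r^2 - 4*r + 12) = (r - 2)^2*(r^2 - r - 6) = (r - 2)^2*(r + 2)*(r - 3)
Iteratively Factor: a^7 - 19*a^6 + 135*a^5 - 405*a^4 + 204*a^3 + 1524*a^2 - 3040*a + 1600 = (a - 5)*(a^6 - 14*a^5 + 65*a^4 - 80*a^3 - 196*a^2 + 544*a - 320) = (a - 5)*(a - 4)*(a^5 - 10*a^4 + 25*a^3 + 20*a^2 - 116*a + 80) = (a - 5)^2*(a - 4)*(a^4 - 5*a^3 + 20*a - 16) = (a - 5)^2*(a - 4)*(a + 2)*(a^3 - 7*a^2 + 14*a - 8) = (a - 5)^2*(a - 4)*(a - 2)*(a + 2)*(a^2 - 5*a + 4) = (a - 5)^2*(a - 4)*(a - 2)*(a - 1)*(a + 2)*(a - 4)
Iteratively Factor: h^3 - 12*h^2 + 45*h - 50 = (h - 5)*(h^2 - 7*h + 10) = (h - 5)^2*(h - 2)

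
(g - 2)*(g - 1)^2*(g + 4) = g^4 - 11*g^2 + 18*g - 8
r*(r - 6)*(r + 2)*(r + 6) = r^4 + 2*r^3 - 36*r^2 - 72*r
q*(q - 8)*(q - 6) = q^3 - 14*q^2 + 48*q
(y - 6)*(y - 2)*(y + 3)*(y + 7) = y^4 + 2*y^3 - 47*y^2 - 48*y + 252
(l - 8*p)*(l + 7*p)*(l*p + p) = l^3*p - l^2*p^2 + l^2*p - 56*l*p^3 - l*p^2 - 56*p^3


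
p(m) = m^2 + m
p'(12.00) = 25.00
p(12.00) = 156.00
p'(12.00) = 25.00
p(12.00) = 156.00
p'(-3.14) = -5.28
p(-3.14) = 6.72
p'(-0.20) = 0.60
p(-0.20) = -0.16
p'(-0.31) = 0.38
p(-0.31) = -0.21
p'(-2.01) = -3.02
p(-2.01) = 2.03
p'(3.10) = 7.20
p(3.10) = 12.71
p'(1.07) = 3.14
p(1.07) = 2.21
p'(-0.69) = -0.38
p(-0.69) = -0.21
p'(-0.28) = 0.44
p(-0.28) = -0.20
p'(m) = 2*m + 1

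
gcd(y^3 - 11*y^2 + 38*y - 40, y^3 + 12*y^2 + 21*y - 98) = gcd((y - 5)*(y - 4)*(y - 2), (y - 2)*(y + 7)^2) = y - 2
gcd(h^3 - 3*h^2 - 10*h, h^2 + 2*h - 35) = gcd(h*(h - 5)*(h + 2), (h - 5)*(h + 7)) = h - 5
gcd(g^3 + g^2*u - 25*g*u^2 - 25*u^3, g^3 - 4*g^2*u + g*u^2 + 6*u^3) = g + u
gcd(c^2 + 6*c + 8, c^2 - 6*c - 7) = 1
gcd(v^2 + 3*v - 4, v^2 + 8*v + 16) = v + 4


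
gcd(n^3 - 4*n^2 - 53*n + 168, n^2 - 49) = n + 7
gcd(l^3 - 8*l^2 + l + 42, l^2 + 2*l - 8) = 1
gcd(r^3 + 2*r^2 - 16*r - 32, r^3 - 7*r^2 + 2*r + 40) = r^2 - 2*r - 8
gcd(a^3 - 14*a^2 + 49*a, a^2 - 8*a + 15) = 1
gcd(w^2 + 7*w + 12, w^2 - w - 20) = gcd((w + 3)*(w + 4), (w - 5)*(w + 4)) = w + 4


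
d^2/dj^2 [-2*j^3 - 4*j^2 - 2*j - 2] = -12*j - 8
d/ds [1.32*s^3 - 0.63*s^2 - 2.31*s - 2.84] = 3.96*s^2 - 1.26*s - 2.31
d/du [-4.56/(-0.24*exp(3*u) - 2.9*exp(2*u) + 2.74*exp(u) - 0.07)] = (-3.2832*exp(2*u) - 26.448*exp(u) + 12.4944)*exp(u)/(0.24*exp(3*u) + 2.9*exp(2*u) - 2.74*exp(u) + 0.07)^2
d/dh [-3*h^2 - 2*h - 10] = -6*h - 2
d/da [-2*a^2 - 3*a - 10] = -4*a - 3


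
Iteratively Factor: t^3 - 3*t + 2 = (t - 1)*(t^2 + t - 2) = (t - 1)*(t + 2)*(t - 1)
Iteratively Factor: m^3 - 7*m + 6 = (m - 2)*(m^2 + 2*m - 3) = (m - 2)*(m + 3)*(m - 1)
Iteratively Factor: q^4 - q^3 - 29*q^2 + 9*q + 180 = (q - 3)*(q^3 + 2*q^2 - 23*q - 60) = (q - 3)*(q + 4)*(q^2 - 2*q - 15) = (q - 3)*(q + 3)*(q + 4)*(q - 5)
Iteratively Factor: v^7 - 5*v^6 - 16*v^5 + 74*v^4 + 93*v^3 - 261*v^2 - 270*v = (v - 3)*(v^6 - 2*v^5 - 22*v^4 + 8*v^3 + 117*v^2 + 90*v) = (v - 3)^2*(v^5 + v^4 - 19*v^3 - 49*v^2 - 30*v) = (v - 3)^2*(v + 2)*(v^4 - v^3 - 17*v^2 - 15*v) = v*(v - 3)^2*(v + 2)*(v^3 - v^2 - 17*v - 15) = v*(v - 3)^2*(v + 2)*(v + 3)*(v^2 - 4*v - 5) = v*(v - 5)*(v - 3)^2*(v + 2)*(v + 3)*(v + 1)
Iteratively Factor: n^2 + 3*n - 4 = (n + 4)*(n - 1)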